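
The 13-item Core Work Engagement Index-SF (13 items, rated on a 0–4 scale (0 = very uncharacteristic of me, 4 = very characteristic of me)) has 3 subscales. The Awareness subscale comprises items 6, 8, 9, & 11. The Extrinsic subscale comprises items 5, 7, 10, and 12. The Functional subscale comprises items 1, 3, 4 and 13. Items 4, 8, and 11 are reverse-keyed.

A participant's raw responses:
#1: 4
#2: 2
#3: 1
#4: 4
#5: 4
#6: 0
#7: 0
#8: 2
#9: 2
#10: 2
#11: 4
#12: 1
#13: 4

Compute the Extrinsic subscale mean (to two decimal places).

Extrinsic items: 5, 7, 10, 12.
  item 5: 4
  item 7: 0
  item 10: 2
  item 12: 1
Sum = 4 + 0 + 2 + 1 = 7
Mean = 7 / 4 = 1.75

1.75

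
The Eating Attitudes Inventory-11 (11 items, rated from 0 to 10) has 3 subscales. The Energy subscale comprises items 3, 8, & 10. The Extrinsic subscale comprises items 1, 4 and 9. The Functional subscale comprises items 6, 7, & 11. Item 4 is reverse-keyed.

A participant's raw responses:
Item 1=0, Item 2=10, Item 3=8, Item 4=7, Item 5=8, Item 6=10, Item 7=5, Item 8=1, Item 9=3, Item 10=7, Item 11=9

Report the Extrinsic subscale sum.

Extrinsic items: 1, 4, 9.
Of these, item 4 is reverse-keyed; on a 0–10 scale, reversed = 10 − raw.
  item 1: 0
  item 4: 10 − 7 = 3
  item 9: 3
Sum = 0 + 3 + 3 = 6

6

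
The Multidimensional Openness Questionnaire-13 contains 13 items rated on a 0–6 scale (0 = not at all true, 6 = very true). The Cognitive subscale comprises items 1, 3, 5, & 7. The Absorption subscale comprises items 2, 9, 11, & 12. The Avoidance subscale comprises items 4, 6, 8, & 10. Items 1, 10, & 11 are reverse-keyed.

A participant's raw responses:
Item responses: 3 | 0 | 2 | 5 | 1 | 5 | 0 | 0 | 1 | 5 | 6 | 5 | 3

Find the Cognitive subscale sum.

Cognitive items: 1, 3, 5, 7.
Of these, item 1 is reverse-keyed; reverse-coded value = 6 − response.
  item 1: 6 − 3 = 3
  item 3: 2
  item 5: 1
  item 7: 0
Sum = 3 + 2 + 1 + 0 = 6

6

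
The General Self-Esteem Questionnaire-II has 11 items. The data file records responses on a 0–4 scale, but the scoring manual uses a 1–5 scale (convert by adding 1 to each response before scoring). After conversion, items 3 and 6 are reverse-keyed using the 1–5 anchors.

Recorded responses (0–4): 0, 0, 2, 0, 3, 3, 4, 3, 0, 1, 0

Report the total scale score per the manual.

25

Convert to 1–5: 1, 1, 3, 1, 4, 4, 5, 4, 1, 2, 1
Reverse-coded (on a 1–5 scale, reversed = 6 − raw):
  item 3: 6 − 3 = 3
  item 6: 6 − 4 = 2
Scored: 1, 1, 3, 1, 4, 2, 5, 4, 1, 2, 1
Total = 25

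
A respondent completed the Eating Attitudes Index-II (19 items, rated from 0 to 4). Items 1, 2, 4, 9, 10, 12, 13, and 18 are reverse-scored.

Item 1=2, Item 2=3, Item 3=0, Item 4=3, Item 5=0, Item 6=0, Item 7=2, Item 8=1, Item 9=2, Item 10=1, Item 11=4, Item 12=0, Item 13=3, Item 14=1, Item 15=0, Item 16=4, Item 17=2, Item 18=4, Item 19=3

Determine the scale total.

Reverse-scored items use 4 − raw:
  item 1: 4 − 2 = 2
  item 2: 4 − 3 = 1
  item 4: 4 − 3 = 1
  item 9: 4 − 2 = 2
  item 10: 4 − 1 = 3
  item 12: 4 − 0 = 4
  item 13: 4 − 3 = 1
  item 18: 4 − 4 = 0
Scored items: 2, 1, 0, 1, 0, 0, 2, 1, 2, 3, 4, 4, 1, 1, 0, 4, 2, 0, 3
Total = 2 + 1 + 0 + 1 + 0 + 0 + 2 + 1 + 2 + 3 + 4 + 4 + 1 + 1 + 0 + 4 + 2 + 0 + 3 = 31

31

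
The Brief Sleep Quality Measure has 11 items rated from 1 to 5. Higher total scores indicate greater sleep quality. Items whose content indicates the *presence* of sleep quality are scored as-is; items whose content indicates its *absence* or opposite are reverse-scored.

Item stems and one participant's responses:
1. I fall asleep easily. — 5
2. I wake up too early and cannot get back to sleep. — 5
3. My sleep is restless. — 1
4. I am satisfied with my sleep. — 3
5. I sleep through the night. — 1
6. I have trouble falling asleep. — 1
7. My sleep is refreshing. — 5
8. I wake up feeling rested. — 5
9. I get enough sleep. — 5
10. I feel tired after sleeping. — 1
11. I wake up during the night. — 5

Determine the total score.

41

Items 2, 3, 6, 10, 11 describe the absence/opposite of sleep quality → reverse-score.
on a 1–5 scale, reversed = 6 − raw.
  item 1: 5
  item 2: 6 − 5 = 1
  item 3: 6 − 1 = 5
  item 4: 3
  item 5: 1
  item 6: 6 − 1 = 5
  item 7: 5
  item 8: 5
  item 9: 5
  item 10: 6 − 1 = 5
  item 11: 6 − 5 = 1
Total = 5 + 1 + 5 + 3 + 1 + 5 + 5 + 5 + 5 + 5 + 1 = 41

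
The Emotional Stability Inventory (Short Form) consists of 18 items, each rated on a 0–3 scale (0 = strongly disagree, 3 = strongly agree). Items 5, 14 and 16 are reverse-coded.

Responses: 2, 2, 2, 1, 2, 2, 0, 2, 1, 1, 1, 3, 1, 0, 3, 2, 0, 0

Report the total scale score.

26

Reverse-coded items use 3 − raw:
  item 5: 3 − 2 = 1
  item 14: 3 − 0 = 3
  item 16: 3 − 2 = 1
Scored responses: 2, 2, 2, 1, 1, 2, 0, 2, 1, 1, 1, 3, 1, 3, 3, 1, 0, 0
Total = 2 + 2 + 2 + 1 + 1 + 2 + 0 + 2 + 1 + 1 + 1 + 3 + 1 + 3 + 3 + 1 + 0 + 0 = 26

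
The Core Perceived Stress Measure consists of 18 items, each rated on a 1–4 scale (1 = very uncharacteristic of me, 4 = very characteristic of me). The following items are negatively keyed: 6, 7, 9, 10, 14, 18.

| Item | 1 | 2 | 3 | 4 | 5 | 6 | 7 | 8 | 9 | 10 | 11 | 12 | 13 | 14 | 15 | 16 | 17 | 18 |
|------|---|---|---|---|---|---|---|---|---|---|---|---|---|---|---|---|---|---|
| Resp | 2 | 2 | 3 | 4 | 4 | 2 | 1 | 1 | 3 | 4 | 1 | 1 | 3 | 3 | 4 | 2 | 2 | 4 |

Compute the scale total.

42

Raw sum = 46. Negatively keyed items: 6, 7, 9, 10, 14, 18; their raw sum = 17.
Each reversal replaces raw with 5 − raw, changing the total by 5 − 2·raw per item.
Total = 46 + 6·5 − 2·17 = 46 + 30 − 34 = 42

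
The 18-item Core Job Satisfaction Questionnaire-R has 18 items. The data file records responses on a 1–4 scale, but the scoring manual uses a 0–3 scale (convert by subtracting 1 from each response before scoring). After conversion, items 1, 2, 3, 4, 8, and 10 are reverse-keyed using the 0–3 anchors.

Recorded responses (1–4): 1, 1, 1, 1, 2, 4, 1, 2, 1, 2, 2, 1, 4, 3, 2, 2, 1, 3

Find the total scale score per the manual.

30

Convert to 0–3: 0, 0, 0, 0, 1, 3, 0, 1, 0, 1, 1, 0, 3, 2, 1, 1, 0, 2
Reverse-coded (on a 0–3 scale, reversed = 3 − raw):
  item 1: 3 − 0 = 3
  item 2: 3 − 0 = 3
  item 3: 3 − 0 = 3
  item 4: 3 − 0 = 3
  item 8: 3 − 1 = 2
  item 10: 3 − 1 = 2
Scored: 3, 3, 3, 3, 1, 3, 0, 2, 0, 2, 1, 0, 3, 2, 1, 1, 0, 2
Total = 30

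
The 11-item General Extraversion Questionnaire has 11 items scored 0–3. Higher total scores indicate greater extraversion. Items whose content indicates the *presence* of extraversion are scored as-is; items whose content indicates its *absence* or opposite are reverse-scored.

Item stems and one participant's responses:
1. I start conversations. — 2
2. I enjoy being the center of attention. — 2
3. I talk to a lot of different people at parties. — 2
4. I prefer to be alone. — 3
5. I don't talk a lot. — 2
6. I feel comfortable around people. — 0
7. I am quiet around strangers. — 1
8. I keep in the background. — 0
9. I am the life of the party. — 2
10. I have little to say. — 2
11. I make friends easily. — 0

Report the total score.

15

Items 4, 5, 7, 8, 10 describe the absence/opposite of extraversion → reverse-score.
reverse-coded value = 3 − response.
  item 1: 2
  item 2: 2
  item 3: 2
  item 4: 3 − 3 = 0
  item 5: 3 − 2 = 1
  item 6: 0
  item 7: 3 − 1 = 2
  item 8: 3 − 0 = 3
  item 9: 2
  item 10: 3 − 2 = 1
  item 11: 0
Total = 2 + 2 + 2 + 0 + 1 + 0 + 2 + 3 + 2 + 1 + 0 = 15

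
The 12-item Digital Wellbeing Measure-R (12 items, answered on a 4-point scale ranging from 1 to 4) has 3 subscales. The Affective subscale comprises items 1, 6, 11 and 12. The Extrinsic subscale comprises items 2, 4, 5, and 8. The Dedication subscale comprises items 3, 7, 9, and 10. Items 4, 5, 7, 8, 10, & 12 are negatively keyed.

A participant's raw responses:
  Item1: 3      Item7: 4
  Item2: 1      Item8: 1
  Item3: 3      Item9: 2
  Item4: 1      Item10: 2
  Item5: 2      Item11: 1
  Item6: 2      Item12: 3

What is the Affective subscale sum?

Affective items: 1, 6, 11, 12.
Of these, item 12 is negatively keyed; reverse-coded value = 5 − response.
  item 1: 3
  item 6: 2
  item 11: 1
  item 12: 5 − 3 = 2
Sum = 3 + 2 + 1 + 2 = 8

8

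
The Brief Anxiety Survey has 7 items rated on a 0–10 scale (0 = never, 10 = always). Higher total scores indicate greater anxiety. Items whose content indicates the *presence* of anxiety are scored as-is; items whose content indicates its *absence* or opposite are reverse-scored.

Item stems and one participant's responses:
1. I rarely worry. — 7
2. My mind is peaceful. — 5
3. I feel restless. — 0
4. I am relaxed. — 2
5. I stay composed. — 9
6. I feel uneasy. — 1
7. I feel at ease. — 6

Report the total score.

Items 1, 2, 4, 5, 7 describe the absence/opposite of anxiety → reverse-score.
reverse-coded value = 10 − response.
  item 1: 10 − 7 = 3
  item 2: 10 − 5 = 5
  item 3: 0
  item 4: 10 − 2 = 8
  item 5: 10 − 9 = 1
  item 6: 1
  item 7: 10 − 6 = 4
Total = 3 + 5 + 0 + 8 + 1 + 1 + 4 = 22

22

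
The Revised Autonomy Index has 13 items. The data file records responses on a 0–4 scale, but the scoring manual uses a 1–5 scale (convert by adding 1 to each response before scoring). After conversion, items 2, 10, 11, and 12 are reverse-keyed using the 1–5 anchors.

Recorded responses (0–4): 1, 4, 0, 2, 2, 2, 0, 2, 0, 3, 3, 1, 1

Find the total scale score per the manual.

28

Convert to 1–5: 2, 5, 1, 3, 3, 3, 1, 3, 1, 4, 4, 2, 2
Reverse-coded (on a 1–5 scale, reversed = 6 − raw):
  item 2: 6 − 5 = 1
  item 10: 6 − 4 = 2
  item 11: 6 − 4 = 2
  item 12: 6 − 2 = 4
Scored: 2, 1, 1, 3, 3, 3, 1, 3, 1, 2, 2, 4, 2
Total = 28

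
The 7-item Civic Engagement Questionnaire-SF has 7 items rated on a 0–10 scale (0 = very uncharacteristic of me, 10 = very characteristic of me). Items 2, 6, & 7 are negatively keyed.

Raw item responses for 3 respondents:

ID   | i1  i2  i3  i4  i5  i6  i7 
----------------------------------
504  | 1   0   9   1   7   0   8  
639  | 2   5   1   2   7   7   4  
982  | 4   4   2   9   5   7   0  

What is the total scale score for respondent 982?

Respondent 982 raw: 4, 4, 2, 9, 5, 7, 0.
Reverse-coded (reversed = (0+10) − raw = 10 − raw):
  item 1: 4
  item 2: 10 − 4 = 6
  item 3: 2
  item 4: 9
  item 5: 5
  item 6: 10 − 7 = 3
  item 7: 10 − 0 = 10
Sum = 4 + 6 + 2 + 9 + 5 + 3 + 10 = 39

39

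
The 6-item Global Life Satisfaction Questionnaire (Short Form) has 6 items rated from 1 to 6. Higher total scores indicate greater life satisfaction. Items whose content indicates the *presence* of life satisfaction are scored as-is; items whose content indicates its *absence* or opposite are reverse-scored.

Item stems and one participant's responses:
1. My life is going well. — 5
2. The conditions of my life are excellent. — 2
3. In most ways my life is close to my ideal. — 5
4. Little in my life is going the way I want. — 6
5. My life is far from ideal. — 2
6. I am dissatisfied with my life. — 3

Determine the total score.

22

Items 4, 5, 6 describe the absence/opposite of life satisfaction → reverse-score.
on a 1–6 scale, reversed = 7 − raw.
  item 1: 5
  item 2: 2
  item 3: 5
  item 4: 7 − 6 = 1
  item 5: 7 − 2 = 5
  item 6: 7 − 3 = 4
Total = 5 + 2 + 5 + 1 + 5 + 4 = 22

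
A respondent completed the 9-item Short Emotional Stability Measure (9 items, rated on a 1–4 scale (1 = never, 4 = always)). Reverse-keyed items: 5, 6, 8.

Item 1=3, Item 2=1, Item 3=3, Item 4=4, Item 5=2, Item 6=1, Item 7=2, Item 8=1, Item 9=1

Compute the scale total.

Reversing items 5, 6, and 8 with 5 − raw:
Total = 3 + 1 + 3 + 4 + (5−2) + (5−1) + 2 + (5−1) + 1
      = 3 + 1 + 3 + 4 + 3 + 4 + 2 + 4 + 1 = 25

25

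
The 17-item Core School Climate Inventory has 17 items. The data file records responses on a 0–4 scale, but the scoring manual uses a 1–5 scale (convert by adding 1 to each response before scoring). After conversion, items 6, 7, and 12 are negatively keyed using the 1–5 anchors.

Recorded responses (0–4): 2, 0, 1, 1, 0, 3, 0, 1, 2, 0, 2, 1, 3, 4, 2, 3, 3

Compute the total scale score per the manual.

Convert to 1–5: 3, 1, 2, 2, 1, 4, 1, 2, 3, 1, 3, 2, 4, 5, 3, 4, 4
Reverse-coded (reversed = (1+5) − raw = 6 − raw):
  item 6: 6 − 4 = 2
  item 7: 6 − 1 = 5
  item 12: 6 − 2 = 4
Scored: 3, 1, 2, 2, 1, 2, 5, 2, 3, 1, 3, 4, 4, 5, 3, 4, 4
Total = 49

49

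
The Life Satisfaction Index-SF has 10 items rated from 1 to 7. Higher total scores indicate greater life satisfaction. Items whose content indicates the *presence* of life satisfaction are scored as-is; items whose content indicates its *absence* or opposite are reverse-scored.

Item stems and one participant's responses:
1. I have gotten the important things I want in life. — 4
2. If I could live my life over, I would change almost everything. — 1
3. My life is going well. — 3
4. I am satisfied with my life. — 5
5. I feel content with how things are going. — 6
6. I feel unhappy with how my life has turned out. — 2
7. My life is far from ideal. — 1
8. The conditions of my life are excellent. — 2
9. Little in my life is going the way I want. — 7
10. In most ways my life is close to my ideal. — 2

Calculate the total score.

43

Items 2, 6, 7, 9 describe the absence/opposite of life satisfaction → reverse-score.
reversed = (1+7) − raw = 8 − raw.
  item 1: 4
  item 2: 8 − 1 = 7
  item 3: 3
  item 4: 5
  item 5: 6
  item 6: 8 − 2 = 6
  item 7: 8 − 1 = 7
  item 8: 2
  item 9: 8 − 7 = 1
  item 10: 2
Total = 4 + 7 + 3 + 5 + 6 + 6 + 7 + 2 + 1 + 2 = 43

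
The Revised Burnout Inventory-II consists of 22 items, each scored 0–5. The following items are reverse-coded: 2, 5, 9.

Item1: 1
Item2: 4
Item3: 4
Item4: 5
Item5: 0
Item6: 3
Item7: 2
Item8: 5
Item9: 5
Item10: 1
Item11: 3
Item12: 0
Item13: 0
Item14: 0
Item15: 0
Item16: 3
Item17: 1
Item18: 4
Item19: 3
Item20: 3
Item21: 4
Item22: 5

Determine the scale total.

Reverse-coded items (reversed = (0+5) − raw = 5 − raw):
  item 2: 5 − 4 = 1
  item 5: 5 − 0 = 5
  item 9: 5 − 5 = 0
Scored items: 1, 1, 4, 5, 5, 3, 2, 5, 0, 1, 3, 0, 0, 0, 0, 3, 1, 4, 3, 3, 4, 5
Total = 1 + 1 + 4 + 5 + 5 + 3 + 2 + 5 + 0 + 1 + 3 + 0 + 0 + 0 + 0 + 3 + 1 + 4 + 3 + 3 + 4 + 5 = 53

53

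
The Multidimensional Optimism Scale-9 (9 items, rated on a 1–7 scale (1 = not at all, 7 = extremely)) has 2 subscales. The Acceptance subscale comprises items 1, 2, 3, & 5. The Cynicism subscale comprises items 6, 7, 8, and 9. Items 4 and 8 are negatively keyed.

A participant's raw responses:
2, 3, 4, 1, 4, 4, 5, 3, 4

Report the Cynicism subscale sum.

Cynicism items: 6, 7, 8, 9.
Of these, item 8 is negatively keyed; reverse-coded value = 8 − response.
  item 6: 4
  item 7: 5
  item 8: 8 − 3 = 5
  item 9: 4
Sum = 4 + 5 + 5 + 4 = 18

18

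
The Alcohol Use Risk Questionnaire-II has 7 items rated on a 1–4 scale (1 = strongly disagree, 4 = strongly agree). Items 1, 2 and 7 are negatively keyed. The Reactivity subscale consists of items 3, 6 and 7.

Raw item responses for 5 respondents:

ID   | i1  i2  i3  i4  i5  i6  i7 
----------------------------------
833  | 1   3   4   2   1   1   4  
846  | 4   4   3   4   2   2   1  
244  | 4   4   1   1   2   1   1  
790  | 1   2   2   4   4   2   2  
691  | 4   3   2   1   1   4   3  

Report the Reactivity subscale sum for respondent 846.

9

Respondent 846 raw: 4, 4, 3, 4, 2, 2, 1.
Reactivity items: 3, 6, 7.
Reverse-coded (on a 1–4 scale, reversed = 5 − raw):
  item 3: 3
  item 6: 2
  item 7: 5 − 1 = 4
Sum = 3 + 2 + 4 = 9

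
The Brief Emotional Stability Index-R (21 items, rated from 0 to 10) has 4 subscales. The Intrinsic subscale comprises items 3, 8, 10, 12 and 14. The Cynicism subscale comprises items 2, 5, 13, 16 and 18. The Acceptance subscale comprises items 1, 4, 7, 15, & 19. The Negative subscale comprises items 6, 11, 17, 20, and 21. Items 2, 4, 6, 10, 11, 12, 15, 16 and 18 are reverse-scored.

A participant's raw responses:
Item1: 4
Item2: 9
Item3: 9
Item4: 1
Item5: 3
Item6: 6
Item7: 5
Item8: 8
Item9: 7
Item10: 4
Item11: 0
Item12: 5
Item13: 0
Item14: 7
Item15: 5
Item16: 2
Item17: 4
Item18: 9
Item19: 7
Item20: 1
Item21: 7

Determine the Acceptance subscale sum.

30

Acceptance items: 1, 4, 7, 15, 19.
Of these, items 4 and 15 are reverse-scored; reverse-coded value = 10 − response.
  item 1: 4
  item 4: 10 − 1 = 9
  item 7: 5
  item 15: 10 − 5 = 5
  item 19: 7
Sum = 4 + 9 + 5 + 5 + 7 = 30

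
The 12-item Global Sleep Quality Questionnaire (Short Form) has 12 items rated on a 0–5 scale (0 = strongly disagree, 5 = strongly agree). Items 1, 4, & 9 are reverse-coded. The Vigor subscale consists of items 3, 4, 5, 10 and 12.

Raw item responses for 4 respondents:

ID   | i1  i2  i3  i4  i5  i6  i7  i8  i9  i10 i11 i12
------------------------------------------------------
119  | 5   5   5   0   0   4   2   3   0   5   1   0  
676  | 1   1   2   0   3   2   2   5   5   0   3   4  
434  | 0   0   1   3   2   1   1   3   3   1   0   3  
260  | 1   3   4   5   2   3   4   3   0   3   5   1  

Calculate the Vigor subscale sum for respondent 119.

15

Respondent 119 raw: 5, 5, 5, 0, 0, 4, 2, 3, 0, 5, 1, 0.
Vigor items: 3, 4, 5, 10, 12.
Reverse-coded (reversed = (0+5) − raw = 5 − raw):
  item 3: 5
  item 4: 5 − 0 = 5
  item 5: 0
  item 10: 5
  item 12: 0
Sum = 5 + 5 + 0 + 5 + 0 = 15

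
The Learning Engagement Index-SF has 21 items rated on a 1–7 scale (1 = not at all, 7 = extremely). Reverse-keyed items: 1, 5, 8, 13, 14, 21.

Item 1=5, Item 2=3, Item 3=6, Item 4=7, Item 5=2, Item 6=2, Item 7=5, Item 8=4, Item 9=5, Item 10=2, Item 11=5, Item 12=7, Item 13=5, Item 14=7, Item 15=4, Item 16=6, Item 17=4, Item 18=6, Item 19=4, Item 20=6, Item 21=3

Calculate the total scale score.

Apply reverse scoring (on a 1–7 scale, reversed = 8 − raw):
  item 1: 8 − 5 = 3
  item 5: 8 − 2 = 6
  item 8: 8 − 4 = 4
  item 13: 8 − 5 = 3
  item 14: 8 − 7 = 1
  item 21: 8 − 3 = 5
Scored items: 3, 3, 6, 7, 6, 2, 5, 4, 5, 2, 5, 7, 3, 1, 4, 6, 4, 6, 4, 6, 5
Total = 3 + 3 + 6 + 7 + 6 + 2 + 5 + 4 + 5 + 2 + 5 + 7 + 3 + 1 + 4 + 6 + 4 + 6 + 4 + 6 + 5 = 94

94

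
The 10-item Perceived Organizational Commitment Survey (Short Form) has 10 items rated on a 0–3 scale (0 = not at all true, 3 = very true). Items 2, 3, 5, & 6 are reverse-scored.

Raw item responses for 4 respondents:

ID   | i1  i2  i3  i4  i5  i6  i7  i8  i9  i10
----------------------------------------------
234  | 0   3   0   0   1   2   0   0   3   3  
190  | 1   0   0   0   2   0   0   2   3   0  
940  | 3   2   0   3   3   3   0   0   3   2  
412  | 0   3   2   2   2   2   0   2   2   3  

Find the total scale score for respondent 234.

Respondent 234 raw: 0, 3, 0, 0, 1, 2, 0, 0, 3, 3.
Reverse-coded (on a 0–3 scale, reversed = 3 − raw):
  item 1: 0
  item 2: 3 − 3 = 0
  item 3: 3 − 0 = 3
  item 4: 0
  item 5: 3 − 1 = 2
  item 6: 3 − 2 = 1
  item 7: 0
  item 8: 0
  item 9: 3
  item 10: 3
Sum = 0 + 0 + 3 + 0 + 2 + 1 + 0 + 0 + 3 + 3 = 12

12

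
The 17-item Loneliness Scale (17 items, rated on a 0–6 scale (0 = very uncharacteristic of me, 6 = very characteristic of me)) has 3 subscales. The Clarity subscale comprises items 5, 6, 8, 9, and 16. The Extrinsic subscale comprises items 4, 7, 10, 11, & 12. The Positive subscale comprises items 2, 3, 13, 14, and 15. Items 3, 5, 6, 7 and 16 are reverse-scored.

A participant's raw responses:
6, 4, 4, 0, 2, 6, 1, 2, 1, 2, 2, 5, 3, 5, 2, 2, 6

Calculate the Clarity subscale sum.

11

Clarity items: 5, 6, 8, 9, 16.
Of these, items 5, 6, & 16 are reverse-scored; reversed = (0+6) − raw = 6 − raw.
  item 5: 6 − 2 = 4
  item 6: 6 − 6 = 0
  item 8: 2
  item 9: 1
  item 16: 6 − 2 = 4
Sum = 4 + 0 + 2 + 1 + 4 = 11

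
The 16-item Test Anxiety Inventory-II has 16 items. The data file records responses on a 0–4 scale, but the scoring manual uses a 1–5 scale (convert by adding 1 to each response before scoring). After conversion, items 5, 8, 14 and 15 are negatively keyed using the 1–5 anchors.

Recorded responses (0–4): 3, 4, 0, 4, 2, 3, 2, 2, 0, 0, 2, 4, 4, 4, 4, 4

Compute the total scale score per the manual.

50

Convert to 1–5: 4, 5, 1, 5, 3, 4, 3, 3, 1, 1, 3, 5, 5, 5, 5, 5
Reverse-coded (on a 1–5 scale, reversed = 6 − raw):
  item 5: 6 − 3 = 3
  item 8: 6 − 3 = 3
  item 14: 6 − 5 = 1
  item 15: 6 − 5 = 1
Scored: 4, 5, 1, 5, 3, 4, 3, 3, 1, 1, 3, 5, 5, 1, 1, 5
Total = 50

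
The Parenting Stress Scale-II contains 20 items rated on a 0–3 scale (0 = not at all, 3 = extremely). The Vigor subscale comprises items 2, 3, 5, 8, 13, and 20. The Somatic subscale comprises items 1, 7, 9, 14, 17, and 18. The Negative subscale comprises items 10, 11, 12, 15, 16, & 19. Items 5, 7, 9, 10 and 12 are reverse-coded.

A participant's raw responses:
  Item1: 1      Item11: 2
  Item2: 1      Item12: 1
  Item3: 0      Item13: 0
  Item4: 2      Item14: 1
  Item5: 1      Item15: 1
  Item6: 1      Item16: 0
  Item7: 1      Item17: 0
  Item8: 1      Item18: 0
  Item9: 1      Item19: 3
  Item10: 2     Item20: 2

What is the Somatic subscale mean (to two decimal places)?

1.00

Somatic items: 1, 7, 9, 14, 17, 18.
Of these, items 7 and 9 are reverse-coded; reversed = (0+3) − raw = 3 − raw.
  item 1: 1
  item 7: 3 − 1 = 2
  item 9: 3 − 1 = 2
  item 14: 1
  item 17: 0
  item 18: 0
Sum = 1 + 2 + 2 + 1 + 0 + 0 = 6
Mean = 6 / 6 = 1.00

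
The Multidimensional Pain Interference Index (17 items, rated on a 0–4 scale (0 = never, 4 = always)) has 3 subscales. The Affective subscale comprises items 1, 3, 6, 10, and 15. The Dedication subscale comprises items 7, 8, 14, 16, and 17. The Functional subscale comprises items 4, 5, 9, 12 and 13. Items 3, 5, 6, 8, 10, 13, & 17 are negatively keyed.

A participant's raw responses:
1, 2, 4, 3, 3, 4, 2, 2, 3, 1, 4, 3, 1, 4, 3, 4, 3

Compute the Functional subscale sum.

Functional items: 4, 5, 9, 12, 13.
Of these, items 5 and 13 are negatively keyed; on a 0–4 scale, reversed = 4 − raw.
  item 4: 3
  item 5: 4 − 3 = 1
  item 9: 3
  item 12: 3
  item 13: 4 − 1 = 3
Sum = 3 + 1 + 3 + 3 + 3 = 13

13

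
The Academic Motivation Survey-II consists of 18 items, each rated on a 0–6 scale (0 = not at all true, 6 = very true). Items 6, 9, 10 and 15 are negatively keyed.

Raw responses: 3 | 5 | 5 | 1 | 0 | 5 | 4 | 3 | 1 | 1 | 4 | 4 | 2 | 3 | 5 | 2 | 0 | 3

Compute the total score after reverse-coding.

51

Reversing items 6, 9, 10, & 15 with 6 − raw:
Total = 3 + 5 + 5 + 1 + 0 + (6−5) + 4 + 3 + (6−1) + (6−1) + 4 + 4 + 2 + 3 + (6−5) + 2 + 0 + 3
      = 3 + 5 + 5 + 1 + 0 + 1 + 4 + 3 + 5 + 5 + 4 + 4 + 2 + 3 + 1 + 2 + 0 + 3 = 51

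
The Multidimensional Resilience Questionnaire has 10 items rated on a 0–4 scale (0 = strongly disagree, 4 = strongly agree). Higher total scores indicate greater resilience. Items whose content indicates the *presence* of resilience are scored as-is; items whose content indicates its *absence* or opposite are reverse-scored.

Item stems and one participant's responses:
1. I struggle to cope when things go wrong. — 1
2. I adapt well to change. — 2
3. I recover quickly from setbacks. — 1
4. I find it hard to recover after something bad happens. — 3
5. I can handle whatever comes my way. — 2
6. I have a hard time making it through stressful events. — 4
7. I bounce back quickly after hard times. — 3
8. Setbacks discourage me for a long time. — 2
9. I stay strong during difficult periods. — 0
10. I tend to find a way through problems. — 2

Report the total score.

Items 1, 4, 6, 8 describe the absence/opposite of resilience → reverse-score.
on a 0–4 scale, reversed = 4 − raw.
  item 1: 4 − 1 = 3
  item 2: 2
  item 3: 1
  item 4: 4 − 3 = 1
  item 5: 2
  item 6: 4 − 4 = 0
  item 7: 3
  item 8: 4 − 2 = 2
  item 9: 0
  item 10: 2
Total = 3 + 2 + 1 + 1 + 2 + 0 + 3 + 2 + 0 + 2 = 16

16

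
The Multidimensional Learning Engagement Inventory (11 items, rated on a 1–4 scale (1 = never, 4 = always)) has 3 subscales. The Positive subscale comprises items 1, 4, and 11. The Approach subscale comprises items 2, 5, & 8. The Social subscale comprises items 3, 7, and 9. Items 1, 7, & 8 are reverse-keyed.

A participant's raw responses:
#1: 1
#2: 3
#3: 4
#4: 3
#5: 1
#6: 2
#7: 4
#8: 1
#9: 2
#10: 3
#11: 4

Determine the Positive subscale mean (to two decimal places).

Positive items: 1, 4, 11.
Of these, item 1 is reverse-keyed; on a 1–4 scale, reversed = 5 − raw.
  item 1: 5 − 1 = 4
  item 4: 3
  item 11: 4
Sum = 4 + 3 + 4 = 11
Mean = 11 / 3 = 3.67

3.67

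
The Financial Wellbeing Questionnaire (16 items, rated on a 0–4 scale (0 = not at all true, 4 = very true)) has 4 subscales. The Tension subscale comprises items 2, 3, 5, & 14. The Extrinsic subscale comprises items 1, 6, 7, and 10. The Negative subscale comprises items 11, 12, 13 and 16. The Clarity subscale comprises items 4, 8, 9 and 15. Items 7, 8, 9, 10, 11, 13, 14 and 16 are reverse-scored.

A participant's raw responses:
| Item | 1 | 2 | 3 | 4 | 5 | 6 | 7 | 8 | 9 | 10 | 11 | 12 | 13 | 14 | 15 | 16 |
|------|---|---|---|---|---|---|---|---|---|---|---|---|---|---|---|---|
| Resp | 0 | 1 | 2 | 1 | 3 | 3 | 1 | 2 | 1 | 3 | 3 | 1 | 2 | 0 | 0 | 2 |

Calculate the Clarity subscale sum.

6

Clarity items: 4, 8, 9, 15.
Of these, items 8 and 9 are reverse-scored; on a 0–4 scale, reversed = 4 − raw.
  item 4: 1
  item 8: 4 − 2 = 2
  item 9: 4 − 1 = 3
  item 15: 0
Sum = 1 + 2 + 3 + 0 = 6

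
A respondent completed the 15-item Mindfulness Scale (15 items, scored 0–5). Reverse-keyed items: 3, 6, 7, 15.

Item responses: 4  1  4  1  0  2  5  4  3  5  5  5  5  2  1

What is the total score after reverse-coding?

43

Apply reverse scoring (reversed = (0+5) − raw = 5 − raw):
  item 3: 5 − 4 = 1
  item 6: 5 − 2 = 3
  item 7: 5 − 5 = 0
  item 15: 5 − 1 = 4
Scored responses: 4, 1, 1, 1, 0, 3, 0, 4, 3, 5, 5, 5, 5, 2, 4
Total = 4 + 1 + 1 + 1 + 0 + 3 + 0 + 4 + 3 + 5 + 5 + 5 + 5 + 2 + 4 = 43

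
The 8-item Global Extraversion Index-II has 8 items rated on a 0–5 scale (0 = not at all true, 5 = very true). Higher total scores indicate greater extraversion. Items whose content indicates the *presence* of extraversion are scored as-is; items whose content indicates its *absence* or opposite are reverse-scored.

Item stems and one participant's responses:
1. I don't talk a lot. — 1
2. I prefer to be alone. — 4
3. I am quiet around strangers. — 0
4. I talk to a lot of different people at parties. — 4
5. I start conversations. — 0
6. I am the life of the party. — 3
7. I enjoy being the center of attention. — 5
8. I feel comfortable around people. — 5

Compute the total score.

Items 1, 2, 3 describe the absence/opposite of extraversion → reverse-score.
reverse-coded value = 5 − response.
  item 1: 5 − 1 = 4
  item 2: 5 − 4 = 1
  item 3: 5 − 0 = 5
  item 4: 4
  item 5: 0
  item 6: 3
  item 7: 5
  item 8: 5
Total = 4 + 1 + 5 + 4 + 0 + 3 + 5 + 5 = 27

27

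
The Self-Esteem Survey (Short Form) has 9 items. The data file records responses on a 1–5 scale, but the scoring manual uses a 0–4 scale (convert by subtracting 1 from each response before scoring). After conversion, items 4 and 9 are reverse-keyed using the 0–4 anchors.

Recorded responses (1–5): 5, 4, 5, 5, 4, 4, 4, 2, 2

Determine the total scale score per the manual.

24

Convert to 0–4: 4, 3, 4, 4, 3, 3, 3, 1, 1
Reverse-coded (on a 0–4 scale, reversed = 4 − raw):
  item 4: 4 − 4 = 0
  item 9: 4 − 1 = 3
Scored: 4, 3, 4, 0, 3, 3, 3, 1, 3
Total = 24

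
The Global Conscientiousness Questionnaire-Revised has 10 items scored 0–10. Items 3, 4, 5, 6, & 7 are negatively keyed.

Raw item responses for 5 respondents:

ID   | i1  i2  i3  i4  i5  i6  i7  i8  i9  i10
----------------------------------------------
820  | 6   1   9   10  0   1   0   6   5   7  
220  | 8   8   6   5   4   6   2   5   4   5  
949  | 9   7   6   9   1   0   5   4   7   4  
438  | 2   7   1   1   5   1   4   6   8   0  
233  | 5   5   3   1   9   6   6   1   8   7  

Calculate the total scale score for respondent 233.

51

Respondent 233 raw: 5, 5, 3, 1, 9, 6, 6, 1, 8, 7.
Reverse-coded (on a 0–10 scale, reversed = 10 − raw):
  item 1: 5
  item 2: 5
  item 3: 10 − 3 = 7
  item 4: 10 − 1 = 9
  item 5: 10 − 9 = 1
  item 6: 10 − 6 = 4
  item 7: 10 − 6 = 4
  item 8: 1
  item 9: 8
  item 10: 7
Sum = 5 + 5 + 7 + 9 + 1 + 4 + 4 + 1 + 8 + 7 = 51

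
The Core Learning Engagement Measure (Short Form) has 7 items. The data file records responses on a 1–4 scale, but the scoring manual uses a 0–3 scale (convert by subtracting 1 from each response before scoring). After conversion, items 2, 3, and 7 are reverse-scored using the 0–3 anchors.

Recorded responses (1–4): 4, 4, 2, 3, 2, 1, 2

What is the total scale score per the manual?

Convert to 0–3: 3, 3, 1, 2, 1, 0, 1
Reverse-coded (reversed = (0+3) − raw = 3 − raw):
  item 2: 3 − 3 = 0
  item 3: 3 − 1 = 2
  item 7: 3 − 1 = 2
Scored: 3, 0, 2, 2, 1, 0, 2
Total = 10

10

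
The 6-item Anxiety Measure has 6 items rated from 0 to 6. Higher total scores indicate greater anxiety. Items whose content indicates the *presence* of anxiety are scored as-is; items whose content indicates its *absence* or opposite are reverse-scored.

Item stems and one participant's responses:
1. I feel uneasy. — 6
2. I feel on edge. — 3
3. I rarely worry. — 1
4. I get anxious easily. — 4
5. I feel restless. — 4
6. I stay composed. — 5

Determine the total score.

23

Items 3, 6 describe the absence/opposite of anxiety → reverse-score.
reversed = (0+6) − raw = 6 − raw.
  item 1: 6
  item 2: 3
  item 3: 6 − 1 = 5
  item 4: 4
  item 5: 4
  item 6: 6 − 5 = 1
Total = 6 + 3 + 5 + 4 + 4 + 1 = 23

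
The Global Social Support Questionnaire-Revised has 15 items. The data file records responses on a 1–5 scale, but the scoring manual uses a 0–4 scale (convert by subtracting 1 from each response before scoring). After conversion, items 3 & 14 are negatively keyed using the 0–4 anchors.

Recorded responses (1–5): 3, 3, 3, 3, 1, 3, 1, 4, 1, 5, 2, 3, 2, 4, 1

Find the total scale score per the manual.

22

Convert to 0–4: 2, 2, 2, 2, 0, 2, 0, 3, 0, 4, 1, 2, 1, 3, 0
Reverse-coded (on a 0–4 scale, reversed = 4 − raw):
  item 3: 4 − 2 = 2
  item 14: 4 − 3 = 1
Scored: 2, 2, 2, 2, 0, 2, 0, 3, 0, 4, 1, 2, 1, 1, 0
Total = 22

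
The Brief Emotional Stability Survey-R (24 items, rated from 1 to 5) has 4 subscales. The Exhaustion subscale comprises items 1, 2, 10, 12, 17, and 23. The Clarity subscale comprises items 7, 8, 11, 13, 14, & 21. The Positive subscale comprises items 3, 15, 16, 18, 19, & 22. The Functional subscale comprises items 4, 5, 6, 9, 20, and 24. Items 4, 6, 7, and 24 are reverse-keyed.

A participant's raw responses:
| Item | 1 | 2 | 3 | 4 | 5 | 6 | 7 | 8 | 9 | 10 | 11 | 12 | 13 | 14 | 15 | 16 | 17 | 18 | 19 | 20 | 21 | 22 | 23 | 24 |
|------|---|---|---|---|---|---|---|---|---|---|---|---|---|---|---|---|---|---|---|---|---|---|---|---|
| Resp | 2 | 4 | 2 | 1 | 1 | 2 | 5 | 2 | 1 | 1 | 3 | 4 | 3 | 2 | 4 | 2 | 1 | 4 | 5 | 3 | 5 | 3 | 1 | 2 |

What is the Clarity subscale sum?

16

Clarity items: 7, 8, 11, 13, 14, 21.
Of these, item 7 is reverse-keyed; reversed = (1+5) − raw = 6 − raw.
  item 7: 6 − 5 = 1
  item 8: 2
  item 11: 3
  item 13: 3
  item 14: 2
  item 21: 5
Sum = 1 + 2 + 3 + 3 + 2 + 5 = 16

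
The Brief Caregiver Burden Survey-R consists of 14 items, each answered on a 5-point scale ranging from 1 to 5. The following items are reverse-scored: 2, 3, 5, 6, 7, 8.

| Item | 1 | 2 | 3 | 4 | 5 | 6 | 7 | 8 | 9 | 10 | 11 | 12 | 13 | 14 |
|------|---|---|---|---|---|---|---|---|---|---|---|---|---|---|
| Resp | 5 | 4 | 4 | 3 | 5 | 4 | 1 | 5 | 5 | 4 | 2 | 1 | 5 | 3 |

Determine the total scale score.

41

Apply reverse scoring (reverse-coded value = 6 − response):
  item 2: 6 − 4 = 2
  item 3: 6 − 4 = 2
  item 5: 6 − 5 = 1
  item 6: 6 − 4 = 2
  item 7: 6 − 1 = 5
  item 8: 6 − 5 = 1
After reverse-coding: 5, 2, 2, 3, 1, 2, 5, 1, 5, 4, 2, 1, 5, 3
Total = 5 + 2 + 2 + 3 + 1 + 2 + 5 + 1 + 5 + 4 + 2 + 1 + 5 + 3 = 41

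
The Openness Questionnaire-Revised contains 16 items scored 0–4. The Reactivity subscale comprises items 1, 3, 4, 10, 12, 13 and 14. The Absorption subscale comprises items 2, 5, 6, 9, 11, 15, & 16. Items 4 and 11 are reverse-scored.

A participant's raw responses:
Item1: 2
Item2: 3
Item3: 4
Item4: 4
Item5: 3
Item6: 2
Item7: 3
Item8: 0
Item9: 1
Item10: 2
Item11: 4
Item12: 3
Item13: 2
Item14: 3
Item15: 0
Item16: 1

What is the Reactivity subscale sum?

Reactivity items: 1, 3, 4, 10, 12, 13, 14.
Of these, item 4 is reverse-scored; reversed = (0+4) − raw = 4 − raw.
  item 1: 2
  item 3: 4
  item 4: 4 − 4 = 0
  item 10: 2
  item 12: 3
  item 13: 2
  item 14: 3
Sum = 2 + 4 + 0 + 2 + 3 + 2 + 3 = 16

16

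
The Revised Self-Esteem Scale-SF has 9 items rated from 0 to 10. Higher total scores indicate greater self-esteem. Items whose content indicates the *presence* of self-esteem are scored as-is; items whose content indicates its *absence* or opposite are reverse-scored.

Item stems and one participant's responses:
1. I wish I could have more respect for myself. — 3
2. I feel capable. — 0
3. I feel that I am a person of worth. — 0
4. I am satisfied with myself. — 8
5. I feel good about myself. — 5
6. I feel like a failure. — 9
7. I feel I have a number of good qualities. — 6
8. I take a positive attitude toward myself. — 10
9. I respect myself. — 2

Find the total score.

Items 1, 6 describe the absence/opposite of self-esteem → reverse-score.
reversed = (0+10) − raw = 10 − raw.
  item 1: 10 − 3 = 7
  item 2: 0
  item 3: 0
  item 4: 8
  item 5: 5
  item 6: 10 − 9 = 1
  item 7: 6
  item 8: 10
  item 9: 2
Total = 7 + 0 + 0 + 8 + 5 + 1 + 6 + 10 + 2 = 39

39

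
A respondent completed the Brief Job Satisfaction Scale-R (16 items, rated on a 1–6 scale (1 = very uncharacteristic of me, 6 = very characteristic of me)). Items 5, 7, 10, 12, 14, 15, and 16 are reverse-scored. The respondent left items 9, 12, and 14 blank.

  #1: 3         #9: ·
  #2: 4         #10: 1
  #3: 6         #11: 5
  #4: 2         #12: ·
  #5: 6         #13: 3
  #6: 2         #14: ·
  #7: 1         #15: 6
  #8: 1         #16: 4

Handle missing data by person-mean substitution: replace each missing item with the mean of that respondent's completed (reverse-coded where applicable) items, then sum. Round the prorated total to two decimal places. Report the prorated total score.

52.92

Reverse-coded (reversed = (1+6) − raw = 7 − raw):
  item 5: 7 − 6 = 1
  item 7: 7 − 1 = 6
  item 10: 7 − 1 = 6
  item 15: 7 − 6 = 1
  item 16: 7 − 4 = 3
Completed scored items (13 of 16): 3, 4, 6, 2, 1, 2, 6, 1, 6, 5, 3, 1, 3; sum = 43.
Person mean = 43 / 13 ≈ 3.3077
Prorated total = (43 / 13) × 16 = 52.92 (to 2 dp)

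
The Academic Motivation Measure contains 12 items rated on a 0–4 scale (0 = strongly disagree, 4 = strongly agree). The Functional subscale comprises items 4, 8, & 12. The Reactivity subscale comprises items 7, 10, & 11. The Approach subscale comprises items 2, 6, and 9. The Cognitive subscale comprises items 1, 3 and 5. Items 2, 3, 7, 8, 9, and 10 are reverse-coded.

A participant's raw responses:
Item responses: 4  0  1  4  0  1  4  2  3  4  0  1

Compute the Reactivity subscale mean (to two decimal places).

Reactivity items: 7, 10, 11.
Of these, items 7 and 10 are reverse-coded; reversed = (0+4) − raw = 4 − raw.
  item 7: 4 − 4 = 0
  item 10: 4 − 4 = 0
  item 11: 0
Sum = 0 + 0 + 0 = 0
Mean = 0 / 3 = 0.00

0.00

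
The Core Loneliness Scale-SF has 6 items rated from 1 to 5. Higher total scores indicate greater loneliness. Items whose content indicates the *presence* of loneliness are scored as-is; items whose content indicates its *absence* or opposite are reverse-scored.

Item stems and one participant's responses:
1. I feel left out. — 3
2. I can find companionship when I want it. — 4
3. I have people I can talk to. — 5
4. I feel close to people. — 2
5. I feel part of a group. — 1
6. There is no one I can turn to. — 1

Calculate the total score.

Items 2, 3, 4, 5 describe the absence/opposite of loneliness → reverse-score.
reversed = (1+5) − raw = 6 − raw.
  item 1: 3
  item 2: 6 − 4 = 2
  item 3: 6 − 5 = 1
  item 4: 6 − 2 = 4
  item 5: 6 − 1 = 5
  item 6: 1
Total = 3 + 2 + 1 + 4 + 5 + 1 = 16

16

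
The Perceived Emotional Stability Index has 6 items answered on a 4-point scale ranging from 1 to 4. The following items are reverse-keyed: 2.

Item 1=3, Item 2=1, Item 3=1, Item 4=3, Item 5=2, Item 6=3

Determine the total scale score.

Reverse-keyed items use 5 − raw:
  item 2: 5 − 1 = 4
Scored items: 3, 4, 1, 3, 2, 3
Total = 3 + 4 + 1 + 3 + 2 + 3 = 16

16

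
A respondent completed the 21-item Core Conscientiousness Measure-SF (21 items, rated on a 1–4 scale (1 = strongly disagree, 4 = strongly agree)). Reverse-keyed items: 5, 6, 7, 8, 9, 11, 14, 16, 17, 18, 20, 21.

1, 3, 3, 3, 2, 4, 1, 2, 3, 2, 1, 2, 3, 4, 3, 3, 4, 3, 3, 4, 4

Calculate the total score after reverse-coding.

Reversing items 5, 6, 7, 8, 9, 11, 14, 16, 17, 18, 20, & 21 with 5 − raw:
Total = 1 + 3 + 3 + 3 + (5−2) + (5−4) + (5−1) + (5−2) + (5−3) + 2 + (5−1) + 2 + 3 + (5−4) + 3 + (5−3) + (5−4) + (5−3) + 3 + (5−4) + (5−4)
      = 1 + 3 + 3 + 3 + 3 + 1 + 4 + 3 + 2 + 2 + 4 + 2 + 3 + 1 + 3 + 2 + 1 + 2 + 3 + 1 + 1 = 48

48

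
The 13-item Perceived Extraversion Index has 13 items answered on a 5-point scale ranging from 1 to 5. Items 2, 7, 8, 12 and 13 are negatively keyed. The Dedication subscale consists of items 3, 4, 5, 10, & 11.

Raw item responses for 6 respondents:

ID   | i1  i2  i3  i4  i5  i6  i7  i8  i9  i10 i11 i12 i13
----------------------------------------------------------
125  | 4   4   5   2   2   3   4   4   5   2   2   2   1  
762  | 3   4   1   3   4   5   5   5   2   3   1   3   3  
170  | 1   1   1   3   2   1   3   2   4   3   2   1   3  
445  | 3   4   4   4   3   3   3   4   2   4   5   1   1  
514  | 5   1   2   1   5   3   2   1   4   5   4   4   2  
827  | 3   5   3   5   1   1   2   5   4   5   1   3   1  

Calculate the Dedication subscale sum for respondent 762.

12

Respondent 762 raw: 3, 4, 1, 3, 4, 5, 5, 5, 2, 3, 1, 3, 3.
Dedication items: 3, 4, 5, 10, 11.
Reverse-coded (reversed = (1+5) − raw = 6 − raw):
  item 3: 1
  item 4: 3
  item 5: 4
  item 10: 3
  item 11: 1
Sum = 1 + 3 + 4 + 3 + 1 = 12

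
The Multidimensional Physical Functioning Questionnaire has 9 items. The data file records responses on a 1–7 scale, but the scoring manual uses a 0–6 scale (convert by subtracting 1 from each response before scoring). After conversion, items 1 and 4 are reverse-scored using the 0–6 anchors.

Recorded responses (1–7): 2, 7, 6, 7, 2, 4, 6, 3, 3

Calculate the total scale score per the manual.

29

Convert to 0–6: 1, 6, 5, 6, 1, 3, 5, 2, 2
Reverse-coded (reverse-coded value = 6 − response):
  item 1: 6 − 1 = 5
  item 4: 6 − 6 = 0
Scored: 5, 6, 5, 0, 1, 3, 5, 2, 2
Total = 29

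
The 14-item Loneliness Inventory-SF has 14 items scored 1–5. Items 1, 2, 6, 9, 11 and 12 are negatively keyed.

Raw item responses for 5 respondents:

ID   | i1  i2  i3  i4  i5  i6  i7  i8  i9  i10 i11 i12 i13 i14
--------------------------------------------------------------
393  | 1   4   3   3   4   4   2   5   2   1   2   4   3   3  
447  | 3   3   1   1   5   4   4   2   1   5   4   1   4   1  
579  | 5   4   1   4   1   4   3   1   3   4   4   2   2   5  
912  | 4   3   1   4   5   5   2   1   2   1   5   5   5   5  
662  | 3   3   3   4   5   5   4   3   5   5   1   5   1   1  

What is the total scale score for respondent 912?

Respondent 912 raw: 4, 3, 1, 4, 5, 5, 2, 1, 2, 1, 5, 5, 5, 5.
Reverse-coded (reversed = (1+5) − raw = 6 − raw):
  item 1: 6 − 4 = 2
  item 2: 6 − 3 = 3
  item 3: 1
  item 4: 4
  item 5: 5
  item 6: 6 − 5 = 1
  item 7: 2
  item 8: 1
  item 9: 6 − 2 = 4
  item 10: 1
  item 11: 6 − 5 = 1
  item 12: 6 − 5 = 1
  item 13: 5
  item 14: 5
Sum = 2 + 3 + 1 + 4 + 5 + 1 + 2 + 1 + 4 + 1 + 1 + 1 + 5 + 5 = 36

36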